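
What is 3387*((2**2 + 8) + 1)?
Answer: 44031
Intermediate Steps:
3387*((2**2 + 8) + 1) = 3387*((4 + 8) + 1) = 3387*(12 + 1) = 3387*13 = 44031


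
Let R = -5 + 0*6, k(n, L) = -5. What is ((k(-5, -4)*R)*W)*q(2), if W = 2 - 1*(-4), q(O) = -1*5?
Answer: -750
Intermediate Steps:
q(O) = -5
W = 6 (W = 2 + 4 = 6)
R = -5 (R = -5 + 0 = -5)
((k(-5, -4)*R)*W)*q(2) = (-5*(-5)*6)*(-5) = (25*6)*(-5) = 150*(-5) = -750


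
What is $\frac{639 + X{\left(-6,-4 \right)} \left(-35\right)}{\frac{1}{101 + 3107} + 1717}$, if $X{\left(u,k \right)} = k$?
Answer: $\frac{2499032}{5508137} \approx 0.4537$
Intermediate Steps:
$\frac{639 + X{\left(-6,-4 \right)} \left(-35\right)}{\frac{1}{101 + 3107} + 1717} = \frac{639 - -140}{\frac{1}{101 + 3107} + 1717} = \frac{639 + 140}{\frac{1}{3208} + 1717} = \frac{779}{\frac{1}{3208} + 1717} = \frac{779}{\frac{5508137}{3208}} = 779 \cdot \frac{3208}{5508137} = \frac{2499032}{5508137}$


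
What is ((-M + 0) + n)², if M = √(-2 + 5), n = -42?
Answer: (42 + √3)² ≈ 1912.5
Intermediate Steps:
M = √3 ≈ 1.7320
((-M + 0) + n)² = ((-√3 + 0) - 42)² = (-√3 - 42)² = (-42 - √3)²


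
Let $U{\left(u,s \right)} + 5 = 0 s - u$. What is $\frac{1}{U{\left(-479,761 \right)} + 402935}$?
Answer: $\frac{1}{403409} \approx 2.4789 \cdot 10^{-6}$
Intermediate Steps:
$U{\left(u,s \right)} = -5 - u$ ($U{\left(u,s \right)} = -5 + \left(0 s - u\right) = -5 + \left(0 - u\right) = -5 - u$)
$\frac{1}{U{\left(-479,761 \right)} + 402935} = \frac{1}{\left(-5 - -479\right) + 402935} = \frac{1}{\left(-5 + 479\right) + 402935} = \frac{1}{474 + 402935} = \frac{1}{403409}$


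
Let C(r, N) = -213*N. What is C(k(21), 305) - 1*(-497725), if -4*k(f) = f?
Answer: 432760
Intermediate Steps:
k(f) = -f/4
C(r, N) = -213*N
C(k(21), 305) - 1*(-497725) = -213*305 - 1*(-497725) = -64965 + 497725 = 432760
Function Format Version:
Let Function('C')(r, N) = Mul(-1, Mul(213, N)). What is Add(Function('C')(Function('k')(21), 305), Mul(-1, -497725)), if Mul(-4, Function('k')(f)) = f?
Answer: 432760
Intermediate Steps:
Function('k')(f) = Mul(Rational(-1, 4), f)
Function('C')(r, N) = Mul(-213, N)
Add(Function('C')(Function('k')(21), 305), Mul(-1, -497725)) = Add(Mul(-213, 305), Mul(-1, -497725)) = Add(-64965, 497725) = 432760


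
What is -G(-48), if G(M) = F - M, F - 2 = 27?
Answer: -77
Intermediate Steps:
F = 29 (F = 2 + 27 = 29)
G(M) = 29 - M
-G(-48) = -(29 - 1*(-48)) = -(29 + 48) = -1*77 = -77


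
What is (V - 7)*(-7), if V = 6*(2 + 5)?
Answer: -245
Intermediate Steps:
V = 42 (V = 6*7 = 42)
(V - 7)*(-7) = (42 - 7)*(-7) = 35*(-7) = -245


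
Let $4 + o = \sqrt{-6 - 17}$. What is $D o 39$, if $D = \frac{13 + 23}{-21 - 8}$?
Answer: $\frac{5616}{29} - \frac{1404 i \sqrt{23}}{29} \approx 193.66 - 232.18 i$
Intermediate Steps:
$o = -4 + i \sqrt{23}$ ($o = -4 + \sqrt{-6 - 17} = -4 + \sqrt{-23} = -4 + i \sqrt{23} \approx -4.0 + 4.7958 i$)
$D = - \frac{36}{29}$ ($D = \frac{36}{-29} = 36 \left(- \frac{1}{29}\right) = - \frac{36}{29} \approx -1.2414$)
$D o 39 = - \frac{36 \left(-4 + i \sqrt{23}\right)}{29} \cdot 39 = \left(\frac{144}{29} - \frac{36 i \sqrt{23}}{29}\right) 39 = \frac{5616}{29} - \frac{1404 i \sqrt{23}}{29}$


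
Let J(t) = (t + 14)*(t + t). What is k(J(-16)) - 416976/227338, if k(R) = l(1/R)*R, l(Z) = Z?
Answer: -94819/113669 ≈ -0.83417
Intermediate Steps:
J(t) = 2*t*(14 + t) (J(t) = (14 + t)*(2*t) = 2*t*(14 + t))
k(R) = 1 (k(R) = R/R = 1)
k(J(-16)) - 416976/227338 = 1 - 416976/227338 = 1 - 416976*1/227338 = 1 - 208488/113669 = -94819/113669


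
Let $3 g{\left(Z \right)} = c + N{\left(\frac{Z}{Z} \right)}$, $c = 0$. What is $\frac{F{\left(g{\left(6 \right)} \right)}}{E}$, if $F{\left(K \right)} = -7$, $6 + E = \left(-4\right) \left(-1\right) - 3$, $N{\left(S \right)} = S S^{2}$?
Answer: $\frac{7}{5} \approx 1.4$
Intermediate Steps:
$N{\left(S \right)} = S^{3}$
$g{\left(Z \right)} = \frac{1}{3}$ ($g{\left(Z \right)} = \frac{0 + \left(\frac{Z}{Z}\right)^{3}}{3} = \frac{0 + 1^{3}}{3} = \frac{0 + 1}{3} = \frac{1}{3} \cdot 1 = \frac{1}{3}$)
$E = -5$ ($E = -6 - -1 = -6 + \left(4 - 3\right) = -6 + 1 = -5$)
$\frac{F{\left(g{\left(6 \right)} \right)}}{E} = - \frac{7}{-5} = \left(-7\right) \left(- \frac{1}{5}\right) = \frac{7}{5}$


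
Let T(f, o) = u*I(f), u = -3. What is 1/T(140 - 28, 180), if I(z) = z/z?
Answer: -⅓ ≈ -0.33333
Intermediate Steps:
I(z) = 1
T(f, o) = -3 (T(f, o) = -3*1 = -3)
1/T(140 - 28, 180) = 1/(-3) = -⅓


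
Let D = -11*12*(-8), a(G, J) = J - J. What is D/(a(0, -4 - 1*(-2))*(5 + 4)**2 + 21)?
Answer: 352/7 ≈ 50.286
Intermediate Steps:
a(G, J) = 0
D = 1056 (D = -132*(-8) = 1056)
D/(a(0, -4 - 1*(-2))*(5 + 4)**2 + 21) = 1056/(0*(5 + 4)**2 + 21) = 1056/(0*9**2 + 21) = 1056/(0*81 + 21) = 1056/(0 + 21) = 1056/21 = 1056*(1/21) = 352/7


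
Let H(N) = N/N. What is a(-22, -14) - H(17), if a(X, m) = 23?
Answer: 22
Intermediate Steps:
H(N) = 1
a(-22, -14) - H(17) = 23 - 1*1 = 23 - 1 = 22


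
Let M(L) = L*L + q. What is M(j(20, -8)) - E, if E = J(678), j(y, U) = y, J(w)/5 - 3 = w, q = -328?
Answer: -3333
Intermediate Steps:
J(w) = 15 + 5*w
M(L) = -328 + L**2 (M(L) = L*L - 328 = L**2 - 328 = -328 + L**2)
E = 3405 (E = 15 + 5*678 = 15 + 3390 = 3405)
M(j(20, -8)) - E = (-328 + 20**2) - 1*3405 = (-328 + 400) - 3405 = 72 - 3405 = -3333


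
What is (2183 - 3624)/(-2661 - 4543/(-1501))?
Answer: 2162941/3989618 ≈ 0.54214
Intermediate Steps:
(2183 - 3624)/(-2661 - 4543/(-1501)) = -1441/(-2661 - 4543*(-1/1501)) = -1441/(-2661 + 4543/1501) = -1441/(-3989618/1501) = -1441*(-1501/3989618) = 2162941/3989618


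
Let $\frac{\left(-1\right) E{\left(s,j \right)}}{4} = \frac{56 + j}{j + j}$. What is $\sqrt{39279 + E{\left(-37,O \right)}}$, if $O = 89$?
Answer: $\frac{\sqrt{311103149}}{89} \approx 198.18$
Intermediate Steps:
$E{\left(s,j \right)} = - \frac{2 \left(56 + j\right)}{j}$ ($E{\left(s,j \right)} = - 4 \frac{56 + j}{j + j} = - 4 \frac{56 + j}{2 j} = - \frac{2 \left(56 + j\right)}{j}$)
$\sqrt{39279 + E{\left(-37,O \right)}} = \sqrt{39279 - \left(2 + \frac{112}{89}\right)} = \sqrt{39279 - \frac{290}{89}} = \sqrt{\frac{3495541}{89}} = \frac{\sqrt{311103149}}{89}$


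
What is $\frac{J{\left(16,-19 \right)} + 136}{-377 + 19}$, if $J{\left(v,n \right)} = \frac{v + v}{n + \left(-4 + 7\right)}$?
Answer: $- \frac{67}{179} \approx -0.3743$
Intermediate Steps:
$J{\left(v,n \right)} = \frac{2 v}{3 + n}$ ($J{\left(v,n \right)} = \frac{2 v}{n + 3} = \frac{2 v}{3 + n}$)
$\frac{J{\left(16,-19 \right)} + 136}{-377 + 19} = \frac{2 \cdot 16 \frac{1}{3 - 19} + 136}{-377 + 19} = \frac{2 \cdot 16 \frac{1}{-16} + 136}{-358} = \left(2 \cdot 16 \left(- \frac{1}{16}\right) + 136\right) \left(- \frac{1}{358}\right) = \left(-2 + 136\right) \left(- \frac{1}{358}\right) = 134 \left(- \frac{1}{358}\right) = - \frac{67}{179}$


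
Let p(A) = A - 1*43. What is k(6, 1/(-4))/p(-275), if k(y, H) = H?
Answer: 1/1272 ≈ 0.00078616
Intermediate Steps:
p(A) = -43 + A (p(A) = A - 43 = -43 + A)
k(6, 1/(-4))/p(-275) = 1/((-4)*(-43 - 275)) = -¼/(-318) = -¼*(-1/318) = 1/1272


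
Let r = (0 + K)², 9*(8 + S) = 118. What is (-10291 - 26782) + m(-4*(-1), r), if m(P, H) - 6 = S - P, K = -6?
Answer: -333593/9 ≈ -37066.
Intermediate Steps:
S = 46/9 (S = -8 + (⅑)*118 = -8 + 118/9 = 46/9 ≈ 5.1111)
r = 36 (r = (0 - 6)² = (-6)² = 36)
m(P, H) = 100/9 - P (m(P, H) = 6 + (46/9 - P) = 100/9 - P)
(-10291 - 26782) + m(-4*(-1), r) = (-10291 - 26782) + (100/9 - (-4)*(-1)) = -37073 + (100/9 - 1*4) = -37073 + (100/9 - 4) = -37073 + 64/9 = -333593/9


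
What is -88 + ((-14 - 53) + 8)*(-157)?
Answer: 9175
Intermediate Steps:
-88 + ((-14 - 53) + 8)*(-157) = -88 + (-67 + 8)*(-157) = -88 - 59*(-157) = -88 + 9263 = 9175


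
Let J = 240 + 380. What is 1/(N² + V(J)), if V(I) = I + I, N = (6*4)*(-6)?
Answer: 1/21976 ≈ 4.5504e-5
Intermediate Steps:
N = -144 (N = 24*(-6) = -144)
J = 620
V(I) = 2*I
1/(N² + V(J)) = 1/((-144)² + 2*620) = 1/(20736 + 1240) = 1/21976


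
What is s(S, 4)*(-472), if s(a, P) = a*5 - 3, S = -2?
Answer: 6136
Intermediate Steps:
s(a, P) = -3 + 5*a (s(a, P) = 5*a - 3 = -3 + 5*a)
s(S, 4)*(-472) = (-3 + 5*(-2))*(-472) = (-3 - 10)*(-472) = -13*(-472) = 6136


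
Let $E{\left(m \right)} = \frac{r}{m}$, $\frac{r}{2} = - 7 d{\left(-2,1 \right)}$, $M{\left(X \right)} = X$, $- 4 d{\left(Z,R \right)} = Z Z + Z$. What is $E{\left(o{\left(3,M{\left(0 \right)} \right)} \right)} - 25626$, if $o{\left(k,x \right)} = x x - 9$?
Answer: $- \frac{230641}{9} \approx -25627.0$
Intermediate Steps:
$d{\left(Z,R \right)} = - \frac{Z}{4} - \frac{Z^{2}}{4}$ ($d{\left(Z,R \right)} = - \frac{Z Z + Z}{4} = - \frac{Z^{2} + Z}{4} = - \frac{Z + Z^{2}}{4} = - \frac{Z}{4} - \frac{Z^{2}}{4}$)
$o{\left(k,x \right)} = -9 + x^{2}$ ($o{\left(k,x \right)} = x^{2} - 9 = -9 + x^{2}$)
$r = 7$ ($r = 2 \left(- 7 \left(\left(- \frac{1}{4}\right) \left(-2\right) \left(1 - 2\right)\right)\right) = 2 \left(- 7 \left(\left(- \frac{1}{4}\right) \left(-2\right) \left(-1\right)\right)\right) = 2 \left(\left(-7\right) \left(- \frac{1}{2}\right)\right) = 2 \cdot \frac{7}{2} = 7$)
$E{\left(m \right)} = \frac{7}{m}$
$E{\left(o{\left(3,M{\left(0 \right)} \right)} \right)} - 25626 = \frac{7}{-9 + 0^{2}} - 25626 = \frac{7}{-9 + 0} - 25626 = \frac{7}{-9} - 25626 = 7 \left(- \frac{1}{9}\right) - 25626 = - \frac{7}{9} - 25626 = - \frac{230641}{9}$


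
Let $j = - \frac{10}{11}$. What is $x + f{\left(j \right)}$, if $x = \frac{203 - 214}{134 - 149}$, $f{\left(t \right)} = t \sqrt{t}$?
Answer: $\frac{11}{15} - \frac{10 i \sqrt{110}}{121} \approx 0.73333 - 0.86678 i$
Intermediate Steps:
$j = - \frac{10}{11}$ ($j = \left(-10\right) \frac{1}{11} = - \frac{10}{11} \approx -0.90909$)
$f{\left(t \right)} = t^{\frac{3}{2}}$
$x = \frac{11}{15}$ ($x = - \frac{11}{-15} = \left(-11\right) \left(- \frac{1}{15}\right) = \frac{11}{15} \approx 0.73333$)
$x + f{\left(j \right)} = \frac{11}{15} + \left(- \frac{10}{11}\right)^{\frac{3}{2}} = \frac{11}{15} - \frac{10 i \sqrt{110}}{121}$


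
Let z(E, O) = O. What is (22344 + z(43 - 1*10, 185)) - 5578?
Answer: 16951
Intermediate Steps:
(22344 + z(43 - 1*10, 185)) - 5578 = (22344 + 185) - 5578 = 22529 - 5578 = 16951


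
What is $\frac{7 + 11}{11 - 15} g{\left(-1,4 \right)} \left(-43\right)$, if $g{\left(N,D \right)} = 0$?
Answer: $0$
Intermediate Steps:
$\frac{7 + 11}{11 - 15} g{\left(-1,4 \right)} \left(-43\right) = \frac{7 + 11}{11 - 15} \cdot 0 \left(-43\right) = \frac{18}{-4} \cdot 0 \left(-43\right) = 18 \left(- \frac{1}{4}\right) 0 \left(-43\right) = \left(- \frac{9}{2}\right) 0 \left(-43\right) = 0 \left(-43\right) = 0$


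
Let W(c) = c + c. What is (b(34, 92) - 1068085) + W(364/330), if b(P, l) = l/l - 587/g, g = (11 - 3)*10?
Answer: -2819755307/2640 ≈ -1.0681e+6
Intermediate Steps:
g = 80 (g = 8*10 = 80)
b(P, l) = -507/80 (b(P, l) = l/l - 587/80 = 1 - 587*1/80 = 1 - 587/80 = -507/80)
W(c) = 2*c
(b(34, 92) - 1068085) + W(364/330) = (-507/80 - 1068085) + 2*(364/330) = -85447307/80 + 2*(364*(1/330)) = -85447307/80 + 2*(182/165) = -85447307/80 + 364/165 = -2819755307/2640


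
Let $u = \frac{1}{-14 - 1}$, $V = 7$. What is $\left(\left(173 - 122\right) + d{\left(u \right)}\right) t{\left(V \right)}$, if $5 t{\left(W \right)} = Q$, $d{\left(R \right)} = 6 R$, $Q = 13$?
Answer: $\frac{3289}{25} \approx 131.56$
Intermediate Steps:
$u = - \frac{1}{15}$ ($u = \frac{1}{-15} = - \frac{1}{15} \approx -0.066667$)
$t{\left(W \right)} = \frac{13}{5}$ ($t{\left(W \right)} = \frac{1}{5} \cdot 13 = \frac{13}{5}$)
$\left(\left(173 - 122\right) + d{\left(u \right)}\right) t{\left(V \right)} = \left(\left(173 - 122\right) + 6 \left(- \frac{1}{15}\right)\right) \frac{13}{5} = \left(51 - \frac{2}{5}\right) \frac{13}{5} = \frac{253}{5} \cdot \frac{13}{5} = \frac{3289}{25}$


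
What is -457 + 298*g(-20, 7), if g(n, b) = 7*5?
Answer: 9973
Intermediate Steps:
g(n, b) = 35
-457 + 298*g(-20, 7) = -457 + 298*35 = -457 + 10430 = 9973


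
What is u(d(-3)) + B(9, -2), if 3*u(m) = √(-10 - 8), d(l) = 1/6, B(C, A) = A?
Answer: -2 + I*√2 ≈ -2.0 + 1.4142*I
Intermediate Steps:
d(l) = ⅙
u(m) = I*√2 (u(m) = √(-10 - 8)/3 = √(-18)/3 = (3*I*√2)/3 = I*√2)
u(d(-3)) + B(9, -2) = I*√2 - 2 = -2 + I*√2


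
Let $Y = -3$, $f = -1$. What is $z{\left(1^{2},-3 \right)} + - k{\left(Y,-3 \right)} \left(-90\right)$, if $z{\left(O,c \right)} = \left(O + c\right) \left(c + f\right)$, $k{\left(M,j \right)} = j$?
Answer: $-262$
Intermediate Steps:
$z{\left(O,c \right)} = \left(-1 + c\right) \left(O + c\right)$ ($z{\left(O,c \right)} = \left(O + c\right) \left(c - 1\right) = \left(O + c\right) \left(-1 + c\right) = \left(-1 + c\right) \left(O + c\right)$)
$z{\left(1^{2},-3 \right)} + - k{\left(Y,-3 \right)} \left(-90\right) = \left(\left(-3\right)^{2} - 1^{2} - -3 + 1^{2} \left(-3\right)\right) + \left(-1\right) \left(-3\right) \left(-90\right) = \left(9 - 1 + 3 + 1 \left(-3\right)\right) + 3 \left(-90\right) = \left(9 - 1 + 3 - 3\right) - 270 = 8 - 270 = -262$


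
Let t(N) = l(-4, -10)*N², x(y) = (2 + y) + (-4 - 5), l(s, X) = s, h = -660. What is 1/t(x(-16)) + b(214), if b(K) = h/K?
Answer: -698387/226412 ≈ -3.0846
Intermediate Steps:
x(y) = -7 + y (x(y) = (2 + y) - 9 = -7 + y)
t(N) = -4*N²
b(K) = -660/K
1/t(x(-16)) + b(214) = 1/(-4*(-7 - 16)²) - 660/214 = 1/(-4*(-23)²) - 660*1/214 = 1/(-4*529) - 330/107 = 1/(-2116) - 330/107 = -1/2116 - 330/107 = -698387/226412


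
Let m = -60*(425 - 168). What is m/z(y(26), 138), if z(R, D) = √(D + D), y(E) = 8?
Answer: -2570*√69/23 ≈ -928.17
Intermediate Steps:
z(R, D) = √2*√D (z(R, D) = √(2*D) = √2*√D)
m = -15420 (m = -60*257 = -15420)
m/z(y(26), 138) = -15420*√69/138 = -2570*√69/23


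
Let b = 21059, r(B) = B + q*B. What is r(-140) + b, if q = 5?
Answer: 20219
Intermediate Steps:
r(B) = 6*B (r(B) = B + 5*B = 6*B)
r(-140) + b = 6*(-140) + 21059 = -840 + 21059 = 20219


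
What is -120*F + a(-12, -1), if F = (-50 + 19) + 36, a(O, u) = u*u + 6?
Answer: -593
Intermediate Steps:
a(O, u) = 6 + u² (a(O, u) = u² + 6 = 6 + u²)
F = 5 (F = -31 + 36 = 5)
-120*F + a(-12, -1) = -120*5 + (6 + (-1)²) = -600 + (6 + 1) = -600 + 7 = -593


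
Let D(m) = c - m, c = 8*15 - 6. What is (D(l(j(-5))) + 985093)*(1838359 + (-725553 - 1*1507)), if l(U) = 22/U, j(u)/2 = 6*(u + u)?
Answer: 21897195152623/20 ≈ 1.0949e+12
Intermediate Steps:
c = 114 (c = 120 - 6 = 114)
j(u) = 24*u (j(u) = 2*(6*(u + u)) = 2*(6*(2*u)) = 2*(12*u) = 24*u)
D(m) = 114 - m
(D(l(j(-5))) + 985093)*(1838359 + (-725553 - 1*1507)) = ((114 - 22/(24*(-5))) + 985093)*(1838359 + (-725553 - 1*1507)) = ((114 - 22/(-120)) + 985093)*(1838359 + (-725553 - 1507)) = ((114 - 22*(-1)/120) + 985093)*(1838359 - 727060) = ((114 - 1*(-11/60)) + 985093)*1111299 = ((114 + 11/60) + 985093)*1111299 = (6851/60 + 985093)*1111299 = (59112431/60)*1111299 = 21897195152623/20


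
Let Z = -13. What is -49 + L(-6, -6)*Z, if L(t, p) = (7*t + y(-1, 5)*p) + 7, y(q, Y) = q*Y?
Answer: 16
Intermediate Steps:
y(q, Y) = Y*q
L(t, p) = 7 - 5*p + 7*t (L(t, p) = (7*t + (5*(-1))*p) + 7 = (7*t - 5*p) + 7 = (-5*p + 7*t) + 7 = 7 - 5*p + 7*t)
-49 + L(-6, -6)*Z = -49 + (7 - 5*(-6) + 7*(-6))*(-13) = -49 + (7 + 30 - 42)*(-13) = -49 - 5*(-13) = -49 + 65 = 16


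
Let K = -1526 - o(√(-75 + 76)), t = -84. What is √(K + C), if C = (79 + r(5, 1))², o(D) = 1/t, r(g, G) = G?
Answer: √8597757/42 ≈ 69.814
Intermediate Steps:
o(D) = -1/84 (o(D) = 1/(-84) = -1/84)
C = 6400 (C = (79 + 1)² = 80² = 6400)
K = -128183/84 (K = -1526 - 1*(-1/84) = -1526 + 1/84 = -128183/84 ≈ -1526.0)
√(K + C) = √(-128183/84 + 6400) = √(409417/84) = √8597757/42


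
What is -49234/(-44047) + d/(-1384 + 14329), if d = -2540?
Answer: 105090950/114037683 ≈ 0.92155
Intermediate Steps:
-49234/(-44047) + d/(-1384 + 14329) = -49234/(-44047) - 2540/(-1384 + 14329) = -49234*(-1/44047) - 2540/12945 = 49234/44047 - 2540*1/12945 = 49234/44047 - 508/2589 = 105090950/114037683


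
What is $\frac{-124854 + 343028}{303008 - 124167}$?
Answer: $\frac{218174}{178841} \approx 1.2199$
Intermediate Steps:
$\frac{-124854 + 343028}{303008 - 124167} = \frac{218174}{178841}$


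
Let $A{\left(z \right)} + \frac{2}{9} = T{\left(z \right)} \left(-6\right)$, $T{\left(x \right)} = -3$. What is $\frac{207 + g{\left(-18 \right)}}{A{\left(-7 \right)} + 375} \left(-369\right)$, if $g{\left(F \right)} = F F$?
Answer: $- \frac{1763451}{3535} \approx -498.85$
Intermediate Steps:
$A{\left(z \right)} = \frac{160}{9}$ ($A{\left(z \right)} = - \frac{2}{9} - -18 = - \frac{2}{9} + 18 = \frac{160}{9}$)
$g{\left(F \right)} = F^{2}$
$\frac{207 + g{\left(-18 \right)}}{A{\left(-7 \right)} + 375} \left(-369\right) = \frac{207 + \left(-18\right)^{2}}{\frac{160}{9} + 375} \left(-369\right) = \frac{207 + 324}{\frac{3535}{9}} \left(-369\right) = 531 \cdot \frac{9}{3535} \left(-369\right) = \frac{4779}{3535} \left(-369\right) = - \frac{1763451}{3535}$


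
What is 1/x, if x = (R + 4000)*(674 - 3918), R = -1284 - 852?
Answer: -1/6046816 ≈ -1.6538e-7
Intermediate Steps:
R = -2136
x = -6046816 (x = (-2136 + 4000)*(674 - 3918) = 1864*(-3244) = -6046816)
1/x = 1/(-6046816) = -1/6046816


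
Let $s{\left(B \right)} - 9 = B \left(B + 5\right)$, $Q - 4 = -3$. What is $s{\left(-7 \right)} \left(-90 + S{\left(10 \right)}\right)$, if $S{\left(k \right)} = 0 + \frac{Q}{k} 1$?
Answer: $- \frac{20677}{10} \approx -2067.7$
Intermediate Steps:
$Q = 1$ ($Q = 4 - 3 = 1$)
$s{\left(B \right)} = 9 + B \left(5 + B\right)$ ($s{\left(B \right)} = 9 + B \left(B + 5\right) = 9 + B \left(5 + B\right)$)
$S{\left(k \right)} = \frac{1}{k}$ ($S{\left(k \right)} = 0 + 1 \frac{1}{k} 1 = 0 + \frac{1}{k} 1 = 0 + \frac{1}{k} = \frac{1}{k}$)
$s{\left(-7 \right)} \left(-90 + S{\left(10 \right)}\right) = \left(9 + \left(-7\right)^{2} + 5 \left(-7\right)\right) \left(-90 + \frac{1}{10}\right) = \left(9 + 49 - 35\right) \left(-90 + \frac{1}{10}\right) = 23 \left(- \frac{899}{10}\right) = - \frac{20677}{10}$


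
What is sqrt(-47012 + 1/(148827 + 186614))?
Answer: 3*I*sqrt(587757942027259)/335441 ≈ 216.82*I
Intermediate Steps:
sqrt(-47012 + 1/(148827 + 186614)) = sqrt(-47012 + 1/335441) = sqrt(-15769752291/335441) = 3*I*sqrt(587757942027259)/335441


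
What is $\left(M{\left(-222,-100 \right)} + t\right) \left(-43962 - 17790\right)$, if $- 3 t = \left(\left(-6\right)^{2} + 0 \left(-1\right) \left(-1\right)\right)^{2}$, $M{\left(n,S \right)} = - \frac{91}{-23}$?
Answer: $\frac{607948440}{23} \approx 2.6433 \cdot 10^{7}$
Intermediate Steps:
$M{\left(n,S \right)} = \frac{91}{23}$ ($M{\left(n,S \right)} = \left(-91\right) \left(- \frac{1}{23}\right) = \frac{91}{23}$)
$t = -432$ ($t = - \frac{\left(\left(-6\right)^{2} + 0 \left(-1\right) \left(-1\right)\right)^{2}}{3} = - \frac{\left(36 + 0 \left(-1\right)\right)^{2}}{3} = - \frac{\left(36 + 0\right)^{2}}{3} = - \frac{36^{2}}{3} = \left(- \frac{1}{3}\right) 1296 = -432$)
$\left(M{\left(-222,-100 \right)} + t\right) \left(-43962 - 17790\right) = \left(\frac{91}{23} - 432\right) \left(-43962 - 17790\right) = \left(- \frac{9845}{23}\right) \left(-61752\right) = \frac{607948440}{23}$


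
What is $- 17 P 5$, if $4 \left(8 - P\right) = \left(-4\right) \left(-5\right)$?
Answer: $-255$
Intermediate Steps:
$P = 3$ ($P = 8 - \frac{\left(-4\right) \left(-5\right)}{4} = 8 - 5 = 3$)
$- 17 P 5 = \left(-17\right) 3 \cdot 5 = \left(-51\right) 5 = -255$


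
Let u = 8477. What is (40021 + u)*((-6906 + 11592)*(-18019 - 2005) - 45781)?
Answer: -4552907126010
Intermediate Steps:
(40021 + u)*((-6906 + 11592)*(-18019 - 2005) - 45781) = (40021 + 8477)*((-6906 + 11592)*(-18019 - 2005) - 45781) = 48498*(4686*(-20024) - 45781) = 48498*(-93832464 - 45781) = 48498*(-93878245) = -4552907126010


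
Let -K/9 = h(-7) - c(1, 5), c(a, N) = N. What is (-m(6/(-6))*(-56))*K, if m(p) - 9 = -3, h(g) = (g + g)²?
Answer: -577584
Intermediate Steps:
h(g) = 4*g² (h(g) = (2*g)² = 4*g²)
m(p) = 6 (m(p) = 9 - 3 = 6)
K = -1719 (K = -9*(4*(-7)² - 1*5) = -9*(4*49 - 5) = -9*(196 - 5) = -9*191 = -1719)
(-m(6/(-6))*(-56))*K = (-1*6*(-56))*(-1719) = -6*(-56)*(-1719) = 336*(-1719) = -577584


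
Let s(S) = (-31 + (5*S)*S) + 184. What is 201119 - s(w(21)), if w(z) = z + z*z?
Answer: -866254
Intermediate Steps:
w(z) = z + z²
s(S) = 153 + 5*S² (s(S) = (-31 + 5*S²) + 184 = 153 + 5*S²)
201119 - s(w(21)) = 201119 - (153 + 5*(21*(1 + 21))²) = 201119 - (153 + 5*(21*22)²) = 201119 - (153 + 5*462²) = 201119 - (153 + 5*213444) = 201119 - (153 + 1067220) = 201119 - 1*1067373 = 201119 - 1067373 = -866254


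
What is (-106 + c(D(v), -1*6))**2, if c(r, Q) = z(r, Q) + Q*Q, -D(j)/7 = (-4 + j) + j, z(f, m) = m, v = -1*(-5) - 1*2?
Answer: 5776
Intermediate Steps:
v = 3 (v = 5 - 2 = 3)
D(j) = 28 - 14*j (D(j) = -7*((-4 + j) + j) = -7*(-4 + 2*j) = 28 - 14*j)
c(r, Q) = Q + Q**2 (c(r, Q) = Q + Q*Q = Q + Q**2)
(-106 + c(D(v), -1*6))**2 = (-106 + (-1*6)*(1 - 1*6))**2 = (-106 - 6*(1 - 6))**2 = (-106 - 6*(-5))**2 = (-106 + 30)**2 = (-76)**2 = 5776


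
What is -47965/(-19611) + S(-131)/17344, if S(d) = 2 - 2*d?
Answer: 104635283/42516648 ≈ 2.4610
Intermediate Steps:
-47965/(-19611) + S(-131)/17344 = -47965/(-19611) + (2 - 2*(-131))/17344 = -47965*(-1/19611) + (2 + 262)*(1/17344) = 47965/19611 + 264*(1/17344) = 47965/19611 + 33/2168 = 104635283/42516648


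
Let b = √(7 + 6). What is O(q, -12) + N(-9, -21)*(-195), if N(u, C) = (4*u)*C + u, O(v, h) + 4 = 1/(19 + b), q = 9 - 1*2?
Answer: -50692793/348 - √13/348 ≈ -1.4567e+5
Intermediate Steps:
b = √13 ≈ 3.6056
q = 7 (q = 9 - 2 = 7)
O(v, h) = -4 + 1/(19 + √13)
N(u, C) = u + 4*C*u (N(u, C) = 4*C*u + u = u + 4*C*u)
O(q, -12) + N(-9, -21)*(-195) = (-1373/348 - √13/348) - 9*(1 + 4*(-21))*(-195) = (-1373/348 - √13/348) - 9*(1 - 84)*(-195) = (-1373/348 - √13/348) - 9*(-83)*(-195) = (-1373/348 - √13/348) + 747*(-195) = (-1373/348 - √13/348) - 145665 = -50692793/348 - √13/348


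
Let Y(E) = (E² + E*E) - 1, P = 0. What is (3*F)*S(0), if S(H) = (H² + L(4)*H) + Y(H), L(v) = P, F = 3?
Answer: -9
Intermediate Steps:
Y(E) = -1 + 2*E² (Y(E) = (E² + E²) - 1 = 2*E² - 1 = -1 + 2*E²)
L(v) = 0
S(H) = -1 + 3*H² (S(H) = (H² + 0*H) + (-1 + 2*H²) = (H² + 0) + (-1 + 2*H²) = H² + (-1 + 2*H²) = -1 + 3*H²)
(3*F)*S(0) = (3*3)*(-1 + 3*0²) = 9*(-1 + 3*0) = 9*(-1 + 0) = 9*(-1) = -9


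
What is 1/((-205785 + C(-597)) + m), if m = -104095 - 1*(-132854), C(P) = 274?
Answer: -1/176752 ≈ -5.6576e-6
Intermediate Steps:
m = 28759 (m = -104095 + 132854 = 28759)
1/((-205785 + C(-597)) + m) = 1/((-205785 + 274) + 28759) = 1/(-205511 + 28759) = 1/(-176752) = -1/176752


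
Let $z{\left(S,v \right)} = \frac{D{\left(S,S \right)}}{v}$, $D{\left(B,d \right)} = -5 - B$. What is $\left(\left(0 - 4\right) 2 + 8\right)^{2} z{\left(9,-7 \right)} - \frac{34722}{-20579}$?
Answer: $\frac{34722}{20579} \approx 1.6873$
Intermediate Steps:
$z{\left(S,v \right)} = \frac{-5 - S}{v}$
$\left(\left(0 - 4\right) 2 + 8\right)^{2} z{\left(9,-7 \right)} - \frac{34722}{-20579} = \left(\left(0 - 4\right) 2 + 8\right)^{2} \frac{-5 - 9}{-7} - \frac{34722}{-20579} = \left(\left(-4\right) 2 + 8\right)^{2} \left(- \frac{-5 - 9}{7}\right) - - \frac{34722}{20579} = \left(-8 + 8\right)^{2} \left(\left(- \frac{1}{7}\right) \left(-14\right)\right) + \frac{34722}{20579} = 0^{2} \cdot 2 + \frac{34722}{20579} = 0 \cdot 2 + \frac{34722}{20579} = 0 + \frac{34722}{20579} = \frac{34722}{20579}$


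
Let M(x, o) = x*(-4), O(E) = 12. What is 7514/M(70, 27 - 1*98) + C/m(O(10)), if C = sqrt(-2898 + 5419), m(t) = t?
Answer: -3757/140 + sqrt(2521)/12 ≈ -22.652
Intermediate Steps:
M(x, o) = -4*x
C = sqrt(2521) ≈ 50.210
7514/M(70, 27 - 1*98) + C/m(O(10)) = 7514/((-4*70)) + sqrt(2521)/12 = 7514/(-280) + sqrt(2521)*(1/12) = 7514*(-1/280) + sqrt(2521)/12 = -3757/140 + sqrt(2521)/12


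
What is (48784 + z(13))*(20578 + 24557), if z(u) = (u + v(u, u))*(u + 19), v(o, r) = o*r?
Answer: 2464732080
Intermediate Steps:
z(u) = (19 + u)*(u + u**2) (z(u) = (u + u*u)*(u + 19) = (u + u**2)*(19 + u) = (19 + u)*(u + u**2))
(48784 + z(13))*(20578 + 24557) = (48784 + 13*(19 + 13**2 + 20*13))*(20578 + 24557) = (48784 + 13*(19 + 169 + 260))*45135 = (48784 + 13*448)*45135 = (48784 + 5824)*45135 = 54608*45135 = 2464732080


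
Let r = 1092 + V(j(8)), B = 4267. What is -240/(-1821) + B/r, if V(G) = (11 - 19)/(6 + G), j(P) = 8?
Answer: 18741683/4637480 ≈ 4.0414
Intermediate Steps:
V(G) = -8/(6 + G)
r = 7640/7 (r = 1092 - 8/(6 + 8) = 1092 - 8/14 = 1092 - 8*1/14 = 1092 - 4/7 = 7640/7 ≈ 1091.4)
-240/(-1821) + B/r = -240/(-1821) + 4267/(7640/7) = -240*(-1/1821) + 4267*(7/7640) = 80/607 + 29869/7640 = 18741683/4637480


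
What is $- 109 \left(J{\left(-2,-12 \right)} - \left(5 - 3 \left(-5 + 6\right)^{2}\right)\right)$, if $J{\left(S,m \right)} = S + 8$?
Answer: $-436$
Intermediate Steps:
$J{\left(S,m \right)} = 8 + S$
$- 109 \left(J{\left(-2,-12 \right)} - \left(5 - 3 \left(-5 + 6\right)^{2}\right)\right) = - 109 \left(\left(8 - 2\right) - \left(5 - 3 \left(-5 + 6\right)^{2}\right)\right) = - 109 \left(6 - \left(5 - 3 \cdot 1^{2}\right)\right) = - 109 \left(6 + \left(-5 + 3 \cdot 1\right)\right) = - 109 \left(6 + \left(-5 + 3\right)\right) = - 109 \left(6 - 2\right) = \left(-109\right) 4 = -436$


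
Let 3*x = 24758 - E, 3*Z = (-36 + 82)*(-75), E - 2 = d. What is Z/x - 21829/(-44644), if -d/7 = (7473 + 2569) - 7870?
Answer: 2992771/7433226 ≈ 0.40262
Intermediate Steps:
d = -15204 (d = -7*((7473 + 2569) - 7870) = -7*(10042 - 7870) = -7*2172 = -15204)
E = -15202 (E = 2 - 15204 = -15202)
Z = -1150 (Z = ((-36 + 82)*(-75))/3 = (46*(-75))/3 = (⅓)*(-3450) = -1150)
x = 13320 (x = (24758 - 1*(-15202))/3 = (24758 + 15202)/3 = (⅓)*39960 = 13320)
Z/x - 21829/(-44644) = -1150/13320 - 21829/(-44644) = -1150*1/13320 - 21829*(-1/44644) = -115/1332 + 21829/44644 = 2992771/7433226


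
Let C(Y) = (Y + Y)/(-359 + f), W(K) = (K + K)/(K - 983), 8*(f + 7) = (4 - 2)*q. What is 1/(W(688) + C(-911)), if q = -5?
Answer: 433355/128616 ≈ 3.3694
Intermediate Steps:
f = -33/4 (f = -7 + ((4 - 2)*(-5))/8 = -7 + (2*(-5))/8 = -7 + (1/8)*(-10) = -7 - 5/4 = -33/4 ≈ -8.2500)
W(K) = 2*K/(-983 + K) (W(K) = (2*K)/(-983 + K) = 2*K/(-983 + K))
C(Y) = -8*Y/1469 (C(Y) = (Y + Y)/(-359 - 33/4) = (2*Y)/(-1469/4) = (2*Y)*(-4/1469) = -8*Y/1469)
1/(W(688) + C(-911)) = 1/(2*688/(-983 + 688) - 8/1469*(-911)) = 1/(2*688/(-295) + 7288/1469) = 1/(2*688*(-1/295) + 7288/1469) = 1/(-1376/295 + 7288/1469) = 1/(128616/433355) = 433355/128616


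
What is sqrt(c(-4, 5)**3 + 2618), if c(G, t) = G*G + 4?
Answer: sqrt(10618) ≈ 103.04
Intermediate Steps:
c(G, t) = 4 + G**2 (c(G, t) = G**2 + 4 = 4 + G**2)
sqrt(c(-4, 5)**3 + 2618) = sqrt((4 + (-4)**2)**3 + 2618) = sqrt((4 + 16)**3 + 2618) = sqrt(20**3 + 2618) = sqrt(8000 + 2618) = sqrt(10618)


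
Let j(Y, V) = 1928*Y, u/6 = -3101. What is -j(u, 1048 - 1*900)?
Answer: 35872368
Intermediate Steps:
u = -18606 (u = 6*(-3101) = -18606)
-j(u, 1048 - 1*900) = -1928*(-18606) = -1*(-35872368) = 35872368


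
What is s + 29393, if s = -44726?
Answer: -15333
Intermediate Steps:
s + 29393 = -44726 + 29393 = -15333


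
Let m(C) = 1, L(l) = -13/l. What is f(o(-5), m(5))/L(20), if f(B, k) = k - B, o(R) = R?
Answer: -120/13 ≈ -9.2308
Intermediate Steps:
f(o(-5), m(5))/L(20) = (1 - 1*(-5))/((-13/20)) = (1 + 5)/((-13*1/20)) = 6/(-13/20) = 6*(-20/13) = -120/13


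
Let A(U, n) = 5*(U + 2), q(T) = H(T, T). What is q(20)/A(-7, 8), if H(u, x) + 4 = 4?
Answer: 0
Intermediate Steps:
H(u, x) = 0 (H(u, x) = -4 + 4 = 0)
q(T) = 0
A(U, n) = 10 + 5*U (A(U, n) = 5*(2 + U) = 10 + 5*U)
q(20)/A(-7, 8) = 0/(10 + 5*(-7)) = 0/(10 - 35) = 0/(-25) = 0*(-1/25) = 0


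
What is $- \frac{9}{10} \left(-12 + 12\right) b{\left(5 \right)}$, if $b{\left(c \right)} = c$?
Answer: $0$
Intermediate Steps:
$- \frac{9}{10} \left(-12 + 12\right) b{\left(5 \right)} = - \frac{9}{10} \left(-12 + 12\right) 5 = \left(-9\right) \frac{1}{10} \cdot 0 \cdot 5 = \left(- \frac{9}{10}\right) 0 \cdot 5 = 0 \cdot 5 = 0$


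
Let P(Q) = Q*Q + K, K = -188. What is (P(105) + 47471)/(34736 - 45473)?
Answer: -19436/3579 ≈ -5.4306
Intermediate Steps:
P(Q) = -188 + Q² (P(Q) = Q*Q - 188 = Q² - 188 = -188 + Q²)
(P(105) + 47471)/(34736 - 45473) = ((-188 + 105²) + 47471)/(34736 - 45473) = ((-188 + 11025) + 47471)/(-10737) = (10837 + 47471)*(-1/10737) = 58308*(-1/10737) = -19436/3579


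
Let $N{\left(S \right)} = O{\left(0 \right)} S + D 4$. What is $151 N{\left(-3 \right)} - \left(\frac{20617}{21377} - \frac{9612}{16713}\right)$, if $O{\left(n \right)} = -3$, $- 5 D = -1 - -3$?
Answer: $\frac{73903453526}{66161815} \approx 1117.0$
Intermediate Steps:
$D = - \frac{2}{5}$ ($D = - \frac{-1 - -3}{5} = - \frac{-1 + 3}{5} = \left(- \frac{1}{5}\right) 2 = - \frac{2}{5} \approx -0.4$)
$N{\left(S \right)} = - \frac{8}{5} - 3 S$ ($N{\left(S \right)} = - 3 S - \frac{8}{5} = - \frac{8}{5} - 3 S$)
$151 N{\left(-3 \right)} - \left(\frac{20617}{21377} - \frac{9612}{16713}\right) = 151 \left(- \frac{8}{5} - -9\right) - \left(\frac{20617}{21377} - \frac{9612}{16713}\right) = 151 \left(- \frac{8}{5} + 9\right) - \left(20617 \cdot \frac{1}{21377} - \frac{356}{619}\right) = 151 \cdot \frac{37}{5} - \left(\frac{20617}{21377} - \frac{356}{619}\right) = \frac{5587}{5} - \frac{5151711}{13232363} = \frac{73903453526}{66161815}$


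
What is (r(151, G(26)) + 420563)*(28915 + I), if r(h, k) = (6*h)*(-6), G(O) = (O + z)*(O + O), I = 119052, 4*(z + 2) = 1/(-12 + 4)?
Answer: 61425096809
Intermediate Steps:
z = -65/32 (z = -2 + 1/(4*(-12 + 4)) = -2 + (¼)/(-8) = -2 + (¼)*(-⅛) = -2 - 1/32 = -65/32 ≈ -2.0313)
G(O) = 2*O*(-65/32 + O) (G(O) = (O - 65/32)*(O + O) = (-65/32 + O)*(2*O) = 2*O*(-65/32 + O))
r(h, k) = -36*h
(r(151, G(26)) + 420563)*(28915 + I) = (-36*151 + 420563)*(28915 + 119052) = (-5436 + 420563)*147967 = 415127*147967 = 61425096809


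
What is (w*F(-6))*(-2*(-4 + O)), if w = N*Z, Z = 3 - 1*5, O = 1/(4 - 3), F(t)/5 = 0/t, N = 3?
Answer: 0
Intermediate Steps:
F(t) = 0 (F(t) = 5*(0/t) = 5*0 = 0)
O = 1 (O = 1/1 = 1)
Z = -2 (Z = 3 - 5 = -2)
w = -6 (w = 3*(-2) = -6)
(w*F(-6))*(-2*(-4 + O)) = (-6*0)*(-2*(-4 + 1)) = 0*(-2*(-3)) = 0*6 = 0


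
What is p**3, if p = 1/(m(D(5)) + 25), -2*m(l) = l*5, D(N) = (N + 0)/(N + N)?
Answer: 64/857375 ≈ 7.4646e-5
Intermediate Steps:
D(N) = 1/2 (D(N) = N/((2*N)) = N*(1/(2*N)) = 1/2)
m(l) = -5*l/2 (m(l) = -l*5/2 = -5*l/2)
p = 4/95 (p = 1/(-5/2*1/2 + 25) = 1/(-5/4 + 25) = 1/(95/4) = 4/95 ≈ 0.042105)
p**3 = (4/95)**3 = 64/857375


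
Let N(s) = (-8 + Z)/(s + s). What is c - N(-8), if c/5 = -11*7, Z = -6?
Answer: -3087/8 ≈ -385.88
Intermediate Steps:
c = -385 (c = 5*(-11*7) = 5*(-77) = -385)
N(s) = -7/s (N(s) = (-8 - 6)/(s + s) = -14*1/(2*s) = -7/s)
c - N(-8) = -385 - (-7)/(-8) = -385 - (-7)*(-1)/8 = -385 - 1*7/8 = -385 - 7/8 = -3087/8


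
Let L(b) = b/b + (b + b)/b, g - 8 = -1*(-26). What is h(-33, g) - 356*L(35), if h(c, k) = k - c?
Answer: -1001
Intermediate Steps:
g = 34 (g = 8 - 1*(-26) = 8 + 26 = 34)
L(b) = 3 (L(b) = 1 + (2*b)/b = 1 + 2 = 3)
h(-33, g) - 356*L(35) = (34 - 1*(-33)) - 356*3 = (34 + 33) - 1068 = 67 - 1068 = -1001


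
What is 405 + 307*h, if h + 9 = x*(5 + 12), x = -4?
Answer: -23234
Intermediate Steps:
h = -77 (h = -9 - 4*(5 + 12) = -9 - 4*17 = -9 - 68 = -77)
405 + 307*h = 405 + 307*(-77) = 405 - 23639 = -23234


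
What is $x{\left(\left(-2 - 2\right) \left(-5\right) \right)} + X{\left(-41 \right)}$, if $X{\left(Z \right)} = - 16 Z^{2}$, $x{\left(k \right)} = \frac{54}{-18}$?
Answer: $-26899$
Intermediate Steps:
$x{\left(k \right)} = -3$ ($x{\left(k \right)} = 54 \left(- \frac{1}{18}\right) = -3$)
$x{\left(\left(-2 - 2\right) \left(-5\right) \right)} + X{\left(-41 \right)} = -3 - 16 \left(-41\right)^{2} = -3 - 26896 = -26899$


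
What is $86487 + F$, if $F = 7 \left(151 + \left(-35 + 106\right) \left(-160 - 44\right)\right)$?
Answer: $-13844$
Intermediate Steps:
$F = -100331$ ($F = 7 \left(151 + 71 \left(-204\right)\right) = 7 \left(151 - 14484\right) = 7 \left(-14333\right) = -100331$)
$86487 + F = 86487 - 100331 = -13844$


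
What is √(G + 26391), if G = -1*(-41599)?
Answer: √67990 ≈ 260.75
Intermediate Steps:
G = 41599
√(G + 26391) = √(41599 + 26391) = √67990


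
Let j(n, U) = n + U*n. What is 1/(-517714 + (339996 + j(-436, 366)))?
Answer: -1/337730 ≈ -2.9609e-6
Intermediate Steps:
1/(-517714 + (339996 + j(-436, 366))) = 1/(-517714 + (339996 - 436*(1 + 366))) = 1/(-517714 + (339996 - 436*367)) = 1/(-517714 + (339996 - 160012)) = 1/(-517714 + 179984) = 1/(-337730) = -1/337730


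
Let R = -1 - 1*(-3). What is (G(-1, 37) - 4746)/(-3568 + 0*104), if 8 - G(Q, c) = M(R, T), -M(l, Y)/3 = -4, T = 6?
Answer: 2375/1784 ≈ 1.3313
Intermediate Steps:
R = 2 (R = -1 + 3 = 2)
M(l, Y) = 12 (M(l, Y) = -3*(-4) = 12)
G(Q, c) = -4 (G(Q, c) = 8 - 1*12 = 8 - 12 = -4)
(G(-1, 37) - 4746)/(-3568 + 0*104) = (-4 - 4746)/(-3568 + 0*104) = -4750/(-3568 + 0) = -4750/(-3568) = -4750*(-1/3568) = 2375/1784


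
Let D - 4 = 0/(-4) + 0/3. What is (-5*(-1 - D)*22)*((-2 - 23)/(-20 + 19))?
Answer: 13750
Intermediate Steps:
D = 4 (D = 4 + (0/(-4) + 0/3) = 4 + (0*(-1/4) + 0*(1/3)) = 4 + (0 + 0) = 4 + 0 = 4)
(-5*(-1 - D)*22)*((-2 - 23)/(-20 + 19)) = (-5*(-1 - 1*4)*22)*((-2 - 23)/(-20 + 19)) = (-5*(-1 - 4)*22)*(-25/(-1)) = (-5*(-5)*22)*(-25*(-1)) = (25*22)*25 = 550*25 = 13750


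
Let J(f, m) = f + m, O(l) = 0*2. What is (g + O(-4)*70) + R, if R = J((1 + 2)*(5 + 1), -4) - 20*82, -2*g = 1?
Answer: -3253/2 ≈ -1626.5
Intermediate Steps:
g = -1/2 (g = -1/2*1 = -1/2 ≈ -0.50000)
O(l) = 0
R = -1626 (R = ((1 + 2)*(5 + 1) - 4) - 20*82 = (3*6 - 4) - 1640 = (18 - 4) - 1640 = 14 - 1640 = -1626)
(g + O(-4)*70) + R = (-1/2 + 0*70) - 1626 = (-1/2 + 0) - 1626 = -1/2 - 1626 = -3253/2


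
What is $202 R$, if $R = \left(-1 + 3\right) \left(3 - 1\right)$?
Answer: $808$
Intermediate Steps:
$R = 4$ ($R = 2 \cdot 2 = 4$)
$202 R = 202 \cdot 4 = 808$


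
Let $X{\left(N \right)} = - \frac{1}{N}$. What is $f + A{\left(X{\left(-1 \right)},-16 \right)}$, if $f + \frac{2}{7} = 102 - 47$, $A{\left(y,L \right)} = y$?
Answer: $\frac{390}{7} \approx 55.714$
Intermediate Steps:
$f = \frac{383}{7}$ ($f = - \frac{2}{7} + \left(102 - 47\right) = - \frac{2}{7} + 55 = \frac{383}{7} \approx 54.714$)
$f + A{\left(X{\left(-1 \right)},-16 \right)} = \frac{383}{7} - \frac{1}{-1} = \frac{383}{7} - -1 = \frac{383}{7} + 1 = \frac{390}{7}$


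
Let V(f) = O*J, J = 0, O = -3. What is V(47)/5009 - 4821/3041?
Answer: -4821/3041 ≈ -1.5853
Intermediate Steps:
V(f) = 0 (V(f) = -3*0 = 0)
V(47)/5009 - 4821/3041 = 0/5009 - 4821/3041 = 0*(1/5009) - 4821*1/3041 = 0 - 4821/3041 = -4821/3041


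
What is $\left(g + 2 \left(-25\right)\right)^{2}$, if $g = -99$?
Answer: $22201$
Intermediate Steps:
$\left(g + 2 \left(-25\right)\right)^{2} = \left(-99 + 2 \left(-25\right)\right)^{2} = \left(-99 - 50\right)^{2} = \left(-149\right)^{2} = 22201$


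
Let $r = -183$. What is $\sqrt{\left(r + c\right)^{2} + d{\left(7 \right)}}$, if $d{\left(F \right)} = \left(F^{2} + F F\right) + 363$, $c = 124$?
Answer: $3 \sqrt{438} \approx 62.785$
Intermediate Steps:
$d{\left(F \right)} = 363 + 2 F^{2}$ ($d{\left(F \right)} = \left(F^{2} + F^{2}\right) + 363 = 2 F^{2} + 363 = 363 + 2 F^{2}$)
$\sqrt{\left(r + c\right)^{2} + d{\left(7 \right)}} = \sqrt{\left(-183 + 124\right)^{2} + \left(363 + 2 \cdot 7^{2}\right)} = \sqrt{\left(-59\right)^{2} + \left(363 + 2 \cdot 49\right)} = \sqrt{3481 + \left(363 + 98\right)} = \sqrt{3481 + 461} = \sqrt{3942} = 3 \sqrt{438}$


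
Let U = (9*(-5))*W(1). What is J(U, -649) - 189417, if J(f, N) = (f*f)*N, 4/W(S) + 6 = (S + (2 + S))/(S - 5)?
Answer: -30309033/49 ≈ -6.1855e+5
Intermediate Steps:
W(S) = 4/(-6 + (2 + 2*S)/(-5 + S)) (W(S) = 4/(-6 + (S + (2 + S))/(S - 5)) = 4/(-6 + (2 + 2*S)/(-5 + S)))
U = 180/7 (U = (9*(-5))*((5 - 1*1)/(-8 + 1)) = -45*(5 - 1)/(-7) = -(-45)*4/7 = -45*(-4/7) = 180/7 ≈ 25.714)
J(f, N) = N*f² (J(f, N) = f²*N = N*f²)
J(U, -649) - 189417 = -649*(180/7)² - 189417 = -649*32400/49 - 189417 = -21027600/49 - 189417 = -30309033/49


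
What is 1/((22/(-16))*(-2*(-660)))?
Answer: -1/1815 ≈ -0.00055096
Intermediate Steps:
1/((22/(-16))*(-2*(-660))) = 1/((22*(-1/16))*1320) = 1/(-11/8*1320) = 1/(-1815) = -1/1815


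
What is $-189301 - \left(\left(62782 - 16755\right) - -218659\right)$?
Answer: $-453987$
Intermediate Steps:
$-189301 - \left(\left(62782 - 16755\right) - -218659\right) = -189301 - \left(46027 + 218659\right) = -189301 - 264686 = -453987$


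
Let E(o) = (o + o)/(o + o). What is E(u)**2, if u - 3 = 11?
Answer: 1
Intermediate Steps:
u = 14 (u = 3 + 11 = 14)
E(o) = 1 (E(o) = (2*o)/((2*o)) = (2*o)*(1/(2*o)) = 1)
E(u)**2 = 1**2 = 1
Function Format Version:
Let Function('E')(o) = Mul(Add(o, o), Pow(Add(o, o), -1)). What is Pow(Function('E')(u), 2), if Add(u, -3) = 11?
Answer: 1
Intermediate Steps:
u = 14 (u = Add(3, 11) = 14)
Function('E')(o) = 1 (Function('E')(o) = Mul(Mul(2, o), Pow(Mul(2, o), -1)) = Mul(Mul(2, o), Mul(Rational(1, 2), Pow(o, -1))) = 1)
Pow(Function('E')(u), 2) = Pow(1, 2) = 1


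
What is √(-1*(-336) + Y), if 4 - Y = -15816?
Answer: 2*√4039 ≈ 127.11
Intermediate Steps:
Y = 15820 (Y = 4 - 1*(-15816) = 4 + 15816 = 15820)
√(-1*(-336) + Y) = √(-1*(-336) + 15820) = √(336 + 15820) = √16156 = 2*√4039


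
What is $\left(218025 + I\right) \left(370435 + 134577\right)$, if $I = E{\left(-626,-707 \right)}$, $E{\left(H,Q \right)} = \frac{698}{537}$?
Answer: $\frac{59126867076476}{537} \approx 1.1011 \cdot 10^{11}$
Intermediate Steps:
$E{\left(H,Q \right)} = \frac{698}{537}$ ($E{\left(H,Q \right)} = 698 \cdot \frac{1}{537} = \frac{698}{537}$)
$I = \frac{698}{537} \approx 1.2998$
$\left(218025 + I\right) \left(370435 + 134577\right) = \left(218025 + \frac{698}{537}\right) \left(370435 + 134577\right) = \frac{117080123}{537} \cdot 505012 = \frac{59126867076476}{537}$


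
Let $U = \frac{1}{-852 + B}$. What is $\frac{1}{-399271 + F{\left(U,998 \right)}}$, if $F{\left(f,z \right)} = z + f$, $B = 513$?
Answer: $- \frac{339}{135014548} \approx -2.5108 \cdot 10^{-6}$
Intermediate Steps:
$U = - \frac{1}{339}$ ($U = \frac{1}{-852 + 513} = \frac{1}{-339} = - \frac{1}{339} \approx -0.0029499$)
$F{\left(f,z \right)} = f + z$
$\frac{1}{-399271 + F{\left(U,998 \right)}} = \frac{1}{-399271 + \left(- \frac{1}{339} + 998\right)} = \frac{1}{-399271 + \frac{338321}{339}} = \frac{1}{- \frac{135014548}{339}} = - \frac{339}{135014548}$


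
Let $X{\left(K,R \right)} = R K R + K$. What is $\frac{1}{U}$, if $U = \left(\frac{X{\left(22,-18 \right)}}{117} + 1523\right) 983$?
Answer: $\frac{9}{14014631} \approx 6.4219 \cdot 10^{-7}$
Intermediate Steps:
$X{\left(K,R \right)} = K + K R^{2}$ ($X{\left(K,R \right)} = K R R + K = K R^{2} + K = K + K R^{2}$)
$U = \frac{14014631}{9}$ ($U = \left(\frac{22 \left(1 + \left(-18\right)^{2}\right)}{117} + 1523\right) 983 = \left(22 \left(1 + 324\right) \frac{1}{117} + 1523\right) 983 = \left(22 \cdot 325 \cdot \frac{1}{117} + 1523\right) 983 = \left(7150 \cdot \frac{1}{117} + 1523\right) 983 = \left(\frac{550}{9} + 1523\right) 983 = \frac{14257}{9} \cdot 983 = \frac{14014631}{9} \approx 1.5572 \cdot 10^{6}$)
$\frac{1}{U} = \frac{1}{\frac{14014631}{9}} = \frac{9}{14014631}$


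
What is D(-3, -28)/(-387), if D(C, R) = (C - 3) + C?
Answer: 1/43 ≈ 0.023256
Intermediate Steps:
D(C, R) = -3 + 2*C (D(C, R) = (-3 + C) + C = -3 + 2*C)
D(-3, -28)/(-387) = (-3 + 2*(-3))/(-387) = (-3 - 6)*(-1/387) = -9*(-1/387) = 1/43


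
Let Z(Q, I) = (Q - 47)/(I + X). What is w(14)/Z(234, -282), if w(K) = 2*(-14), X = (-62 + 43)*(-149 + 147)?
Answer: 6832/187 ≈ 36.535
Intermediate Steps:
X = 38 (X = -19*(-2) = 38)
w(K) = -28
Z(Q, I) = (-47 + Q)/(38 + I) (Z(Q, I) = (Q - 47)/(I + 38) = (-47 + Q)/(38 + I))
w(14)/Z(234, -282) = -28*(38 - 282)/(-47 + 234) = -28/(187/(-244)) = -28/((-1/244*187)) = -28/(-187/244) = -28*(-244/187) = 6832/187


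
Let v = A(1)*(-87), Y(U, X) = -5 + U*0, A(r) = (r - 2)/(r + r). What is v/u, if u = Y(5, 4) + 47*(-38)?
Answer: -29/1194 ≈ -0.024288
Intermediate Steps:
A(r) = (-2 + r)/(2*r) (A(r) = (-2 + r)/((2*r)) = (-2 + r)*(1/(2*r)) = (-2 + r)/(2*r))
Y(U, X) = -5 (Y(U, X) = -5 + 0 = -5)
v = 87/2 (v = ((½)*(-2 + 1)/1)*(-87) = ((½)*1*(-1))*(-87) = -½*(-87) = 87/2 ≈ 43.500)
u = -1791 (u = -5 + 47*(-38) = -5 - 1786 = -1791)
v/u = (87/2)/(-1791) = (87/2)*(-1/1791) = -29/1194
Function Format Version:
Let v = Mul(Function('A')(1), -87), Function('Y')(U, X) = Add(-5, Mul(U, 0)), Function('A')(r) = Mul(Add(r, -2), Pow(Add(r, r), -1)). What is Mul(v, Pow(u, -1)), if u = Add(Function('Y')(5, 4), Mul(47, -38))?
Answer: Rational(-29, 1194) ≈ -0.024288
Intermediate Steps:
Function('A')(r) = Mul(Rational(1, 2), Pow(r, -1), Add(-2, r)) (Function('A')(r) = Mul(Add(-2, r), Pow(Mul(2, r), -1)) = Mul(Add(-2, r), Mul(Rational(1, 2), Pow(r, -1))) = Mul(Rational(1, 2), Pow(r, -1), Add(-2, r)))
Function('Y')(U, X) = -5 (Function('Y')(U, X) = Add(-5, 0) = -5)
v = Rational(87, 2) (v = Mul(Mul(Rational(1, 2), Pow(1, -1), Add(-2, 1)), -87) = Mul(Mul(Rational(1, 2), 1, -1), -87) = Mul(Rational(-1, 2), -87) = Rational(87, 2) ≈ 43.500)
u = -1791 (u = Add(-5, Mul(47, -38)) = Add(-5, -1786) = -1791)
Mul(v, Pow(u, -1)) = Mul(Rational(87, 2), Pow(-1791, -1)) = Mul(Rational(87, 2), Rational(-1, 1791)) = Rational(-29, 1194)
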